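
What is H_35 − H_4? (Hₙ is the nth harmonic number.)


Σₖ₌5^35 1/k = 1/5 + 1/6 + 1/7 + ... + 1/35
= 27088112253109/13127595717600
≈ 2.0634

Sum = 27088112253109/13127595717600 ≈ 2.0634


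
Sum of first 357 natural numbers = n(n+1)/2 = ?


n(n+1)/2 = 357×358/2 = 127806/2 = 63903

Σk = 63903


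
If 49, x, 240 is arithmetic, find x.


AM = (49 + 240)/2 = 289/2 = 144.5

AM = 144.5


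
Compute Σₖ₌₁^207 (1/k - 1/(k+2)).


Telescoping with gap 2: two head and two tail terms survive.
= (1 + 1/2) - (1/208 + 1/209)
= 3/2 - 1/208 - 1/209 = 64791/43472

Sum = 64791/43472


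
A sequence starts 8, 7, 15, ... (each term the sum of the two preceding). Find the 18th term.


Computing iteratively: 8, 7, 15, 22, 37, 59, 96, 155, 251, 406, 657, 1063, ...
a_18 = 19075

a_18 = 19075


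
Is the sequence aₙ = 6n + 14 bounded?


aₙ = 6n + 14 → as n→∞, aₙ→∞
No finite upper bound exists
The sequence is UNBOUNDED

Unbounded (aₙ → ∞ as n → ∞)


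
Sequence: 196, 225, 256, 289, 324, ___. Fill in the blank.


Pattern: perfect squares: n²
Terms: 196, 225, 256, 289, 324
Next term = 361

Next term = 361


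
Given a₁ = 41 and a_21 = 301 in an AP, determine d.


d = (aₙ - a₁)/(n-1)
= (301 - 41)/(21-1)
= 260/20 = 13

d = 13


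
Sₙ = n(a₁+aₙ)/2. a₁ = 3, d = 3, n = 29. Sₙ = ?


aₙ = 3 + (29-1)×3 = 87
Sₙ = n(a₁+aₙ)/2 = 29×(3+87)/2
= 29×90/2 = 1305

S_29 = 1305


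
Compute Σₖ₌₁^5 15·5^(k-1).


Sₙ = 15×(5^5 - 1)/(5 - 1)
= 15×(3125 - 1)/4
= 15×3124/4
= 11715

S_5 = 11715


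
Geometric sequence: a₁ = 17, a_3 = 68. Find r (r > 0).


r^(n-1) = aₙ/a₁
r^2 = 68/17 = 4
r = 4^(1/2)
= ±2; taking r > 0 gives r = 2

r = 2


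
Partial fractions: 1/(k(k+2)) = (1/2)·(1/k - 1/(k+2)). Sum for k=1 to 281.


1/(k(k+2)) = (1/2)·(1/k - 1/(k+2)) (partial fractions)
Telescoping: Σ = (1/2)·(1 + 1/2 - 1/282 - 1/283) = 29786/39903

Sum = 29786/39903


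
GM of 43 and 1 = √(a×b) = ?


GM = √(43×1) = √43 = 6.5574

GM = 6.5574


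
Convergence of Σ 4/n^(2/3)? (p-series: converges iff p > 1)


p-series test: Σ c/n^p converges if p > 1, diverges if p ≤ 1 (constant c > 0 doesn't affect convergence).
p = 2/3
2/3 ≤ 1 → DIVERGES

Diverges (p = 2/3 ≤ 1)


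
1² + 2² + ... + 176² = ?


n = 176
n(n+1)(2n+1)/6 = 176×177×353/6
= 10996656/6 = 1832776

Σk² = 1832776


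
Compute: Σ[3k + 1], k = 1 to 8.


Σ(3k+1) = 3·Σk + 1·n
= 3·36 + 1·8
= 108 + 8 = 116

Σ = 116


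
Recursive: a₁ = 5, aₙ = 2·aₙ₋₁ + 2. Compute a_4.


Computing step by step:
a_1 = 5
a_2 = 12
a_3 = 26
a_4 = 54


a_4 = 54


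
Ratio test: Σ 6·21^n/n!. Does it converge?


aₙ = 6·21^n/n!
a_{n+1}/aₙ = 21^(n+1)/(n+1)! × n!/21^n  (constant 6 cancels)
= 21/(n+1)
L = lim(n→∞) 21/(n+1) = 0
L < 1 → series CONVERGES

Converges (ratio test: L = 0 < 1)


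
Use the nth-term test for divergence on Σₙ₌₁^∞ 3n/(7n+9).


lim(n→∞) 3n/(7n+9) = 3/7 = 3/7  (divide numerator and denominator by n)
lim aₙ = 3/7 ≠ 0 → series DIVERGES

Diverges (lim aₙ = 3/7 ≠ 0)


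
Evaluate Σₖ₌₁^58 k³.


n(n+1)/2 = 58×59/2 = 1711
Σk³ = 1711² = 2927521

Σk³ = 2927521


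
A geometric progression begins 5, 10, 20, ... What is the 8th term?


aₙ = a₁·r^(n-1)
= 5×2^7
= 5×128
= 640

a_8 = 640


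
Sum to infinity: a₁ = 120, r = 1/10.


S∞ = a₁/(1-r) = 120/(1 - 1/10)
= 120/(9/10)
= 400/3

S∞ = 400/3


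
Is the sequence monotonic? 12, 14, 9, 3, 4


Differences: 2, -5, -6, 1
Difference at position 1 is +2 (> 0) but position 2 is -5 (< 0) — sequence both rises and falls
→ NOT monotonic

Not monotonic


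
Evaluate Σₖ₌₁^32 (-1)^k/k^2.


S = -1 + 1/4 - 1/9 + 1/16 - 1/25 + 1/36 - 1/49 + 1/64 ± ...
= -0.822
(Full series converges to -π²/12 ≈ -0.8225)

S_32 = -0.822


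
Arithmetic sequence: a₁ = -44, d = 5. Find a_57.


aₙ = a₁ + (n-1)d
= -44 + (57-1)×5
= -44 + 280
= 236

a_57 = 236


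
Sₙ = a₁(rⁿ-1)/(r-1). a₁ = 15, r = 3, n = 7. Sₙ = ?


Sₙ = 15×(3^7 - 1)/(3 - 1)
= 15×(2187 - 1)/2
= 15×2186/2
= 16395

S_7 = 16395


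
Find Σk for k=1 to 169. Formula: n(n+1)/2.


n(n+1)/2 = 169×170/2 = 28730/2 = 14365

Σk = 14365


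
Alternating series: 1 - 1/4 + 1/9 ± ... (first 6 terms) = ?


S = 1 - 1/4 + 1/9 - 1/16 + 1/25 - 1/36
= 0.8108
(Full series converges to +π²/12 ≈ +0.8225)

S_6 = 0.8108


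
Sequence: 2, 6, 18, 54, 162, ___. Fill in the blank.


Pattern: geometric (r=3)
Terms: 2, 6, 18, 54, 162
Next term = 486

Next term = 486


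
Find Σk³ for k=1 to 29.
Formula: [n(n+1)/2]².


n(n+1)/2 = 29×30/2 = 435
Σk³ = 435² = 189225

Σk³ = 189225


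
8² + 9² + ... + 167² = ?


Σₖ₌8^167 k² = Σₖ₌₁^167 k² − Σₖ₌₁^7 k²
= 167·168·335/6 − 7·8·15/6
= 1566460 − 140 = 1566320

Σk² = 1566320


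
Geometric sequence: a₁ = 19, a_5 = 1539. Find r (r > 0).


r^(n-1) = aₙ/a₁
r^4 = 1539/19 = 81
r = 81^(1/4)
= ±3; taking r > 0 gives r = 3

r = 3


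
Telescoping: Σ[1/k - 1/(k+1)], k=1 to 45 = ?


Telescoping: adjacent terms cancel.
= 1/1 - 1/46
= 1 - 1/46 = 45/46

Sum = 45/46


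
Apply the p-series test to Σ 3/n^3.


p-series test: Σ c/n^p converges if p > 1, diverges if p ≤ 1 (constant c > 0 doesn't affect convergence).
p = 3
3 > 1 → CONVERGES

Converges (p = 3 > 1)


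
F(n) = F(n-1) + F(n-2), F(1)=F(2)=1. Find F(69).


Fibonacci sequence: 1, 1, 2, 3, 5, 8, 13, 21, 34, 55, 89, ...
F(69) = 117669030460994

F(69) = 117669030460994


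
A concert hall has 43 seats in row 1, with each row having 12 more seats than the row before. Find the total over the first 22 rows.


aₙ = 43 + (22-1)×12 = 295
Sₙ = n(a₁+aₙ)/2 = 22×(43+295)/2
= 22×338/2 = 3718

S_22 = 3718


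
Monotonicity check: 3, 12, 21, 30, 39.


Differences: 9, 9, 9, 9
All differences > 0 → strictly INCREASING

Monotonically increasing


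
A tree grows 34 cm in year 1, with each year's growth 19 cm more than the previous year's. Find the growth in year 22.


aₙ = a₁ + (n-1)d
= 34 + (22-1)×19
= 34 + 399
= 433

a_22 = 433


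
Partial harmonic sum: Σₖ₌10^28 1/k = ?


Σₖ₌10^28 1/k = 1/10 + 1/11 + 1/12 + ... + 1/28
= 88200436013/80313433200
≈ 1.0982

Sum = 88200436013/80313433200 ≈ 1.0982


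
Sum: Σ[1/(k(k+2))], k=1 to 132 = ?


1/(k(k+2)) = (1/2)·(1/k - 1/(k+2)) (partial fractions)
Telescoping: Σ = (1/2)·(1 + 1/2 - 1/133 - 1/134) = 13233/17822

Sum = 13233/17822


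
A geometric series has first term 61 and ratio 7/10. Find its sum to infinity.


S∞ = a₁/(1-r) = 61/(1 - 7/10)
= 61/(3/10)
= 610/3

S∞ = 610/3


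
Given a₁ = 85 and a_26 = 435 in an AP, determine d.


d = (aₙ - a₁)/(n-1)
= (435 - 85)/(26-1)
= 350/25 = 14

d = 14


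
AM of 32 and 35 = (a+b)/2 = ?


AM = (32 + 35)/2 = 67/2 = 33.5

AM = 33.5


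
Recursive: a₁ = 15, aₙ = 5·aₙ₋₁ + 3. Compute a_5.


Computing step by step:
a_1 = 15
a_2 = 78
a_3 = 393
a_4 = 1968
a_5 = 9843


a_5 = 9843


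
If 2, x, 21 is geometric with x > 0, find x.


GM = √(2×21) = √42 = 6.4807

GM = 6.4807


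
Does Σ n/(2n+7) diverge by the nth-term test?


lim(n→∞) n/(2n+7) = 1/2 = 1/2  (divide numerator and denominator by n)
lim aₙ = 1/2 ≠ 0 → series DIVERGES

Diverges (lim aₙ = 1/2 ≠ 0)


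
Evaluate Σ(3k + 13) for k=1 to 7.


Σ(3k+13) = 3·Σk + 13·n
= 3·28 + 13·7
= 84 + 91 = 175

Σ = 175


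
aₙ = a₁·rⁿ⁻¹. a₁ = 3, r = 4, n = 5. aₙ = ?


aₙ = a₁·r^(n-1)
= 3×4^4
= 3×256
= 768

a_5 = 768


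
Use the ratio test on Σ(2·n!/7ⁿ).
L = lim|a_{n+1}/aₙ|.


aₙ = 2·n!/7^n
a_{n+1}/aₙ = (n+1)!/7^(n+1) × 7^n/n!  (constant 2 cancels)
= (n+1)/7
L = lim(n→∞) (n+1)/7 = ∞
L > 1 → series DIVERGES

Diverges (ratio test: L = ∞ > 1)


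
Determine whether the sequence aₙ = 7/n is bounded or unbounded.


a₁ = 7, a₂ = 7/2, a₃ = 7/3, ...
0 < aₙ ≤ 7 for all n ≥ 1
Lower bound: 0, Upper bound: 7
The sequence IS bounded

Bounded (0 < aₙ ≤ 7)


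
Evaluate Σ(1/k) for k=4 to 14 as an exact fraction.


Σₖ₌4^14 1/k = 1/4 + 1/5 + 1/6 + ... + 1/14
= 511073/360360
≈ 1.4182

Sum = 511073/360360 ≈ 1.4182


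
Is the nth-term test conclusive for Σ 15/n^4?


lim(n→∞) 15/n^4 = 0
lim aₙ = 0 → nth-term test is INCONCLUSIVE
(Need other tests; this is actually a convergent p-series with p=4 > 1)

Inconclusive (lim aₙ = 0; need another test)


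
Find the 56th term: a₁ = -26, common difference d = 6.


aₙ = a₁ + (n-1)d
= -26 + (56-1)×6
= -26 + 330
= 304

a_56 = 304


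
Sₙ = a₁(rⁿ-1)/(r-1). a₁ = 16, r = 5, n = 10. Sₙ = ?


Sₙ = 16×(5^10 - 1)/(5 - 1)
= 16×(9765625 - 1)/4
= 16×9765624/4
= 39062496

S_10 = 39062496


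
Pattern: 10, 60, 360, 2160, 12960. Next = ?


Pattern: geometric (r=6)
Terms: 10, 60, 360, 2160, 12960
Next term = 77760

Next term = 77760


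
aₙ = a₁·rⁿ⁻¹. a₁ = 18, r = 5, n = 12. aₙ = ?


aₙ = a₁·r^(n-1)
= 18×5^11
= 18×48828125
= 878906250

a_12 = 878906250


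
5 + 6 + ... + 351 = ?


Σₖ₌5^351 k = Σₖ₌₁^351 k − Σₖ₌₁^4 k
= 351·352/2 − 4·5/2
= 61776 − 10 = 61766

Σk = 61766


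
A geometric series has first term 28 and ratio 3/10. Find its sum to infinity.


S∞ = a₁/(1-r) = 28/(1 - 3/10)
= 28/(7/10)
= 40

S∞ = 40


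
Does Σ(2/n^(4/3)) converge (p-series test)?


p-series test: Σ c/n^p converges if p > 1, diverges if p ≤ 1 (constant c > 0 doesn't affect convergence).
p = 4/3
4/3 > 1 → CONVERGES

Converges (p = 4/3 > 1)


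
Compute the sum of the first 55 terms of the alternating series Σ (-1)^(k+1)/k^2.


S = 1 - 1/4 + 1/9 - 1/16 + 1/25 - 1/36 + 1/49 - 1/64 ± ...
= 0.8226
(Full series converges to +π²/12 ≈ +0.8225)

S_55 = 0.8226


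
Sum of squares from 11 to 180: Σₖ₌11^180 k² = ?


Σₖ₌11^180 k² = Σₖ₌₁^180 k² − Σₖ₌₁^10 k²
= 180·181·361/6 − 10·11·21/6
= 1960230 − 385 = 1959845

Σk² = 1959845


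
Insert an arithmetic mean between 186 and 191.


AM = (186 + 191)/2 = 377/2 = 188.5

AM = 188.5


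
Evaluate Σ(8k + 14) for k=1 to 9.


Σ(8k+14) = 8·Σk + 14·n
= 8·45 + 14·9
= 360 + 126 = 486

Σ = 486


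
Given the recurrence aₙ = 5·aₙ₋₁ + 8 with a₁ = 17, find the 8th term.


Computing step by step:
a_1 = 17
a_2 = 93
a_3 = 473
a_4 = 2373
a_5 = 11873
a_6 = 59373
a_7 = 296873
a_8 = 1484373


a_8 = 1484373


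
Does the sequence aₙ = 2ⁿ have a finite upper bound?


aₙ = 2ⁿ → as n→∞, aₙ→∞ (since base 2 > 1)
No finite upper bound exists
The sequence is UNBOUNDED

Unbounded (aₙ → ∞ as n → ∞)


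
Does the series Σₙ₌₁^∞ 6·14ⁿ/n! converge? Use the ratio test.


aₙ = 6·14^n/n!
a_{n+1}/aₙ = 14^(n+1)/(n+1)! × n!/14^n  (constant 6 cancels)
= 14/(n+1)
L = lim(n→∞) 14/(n+1) = 0
L < 1 → series CONVERGES

Converges (ratio test: L = 0 < 1)


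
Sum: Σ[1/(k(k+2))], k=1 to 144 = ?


1/(k(k+2)) = (1/2)·(1/k - 1/(k+2)) (partial fractions)
Telescoping: Σ = (1/2)·(1 + 1/2 - 1/145 - 1/146) = 7866/10585

Sum = 7866/10585


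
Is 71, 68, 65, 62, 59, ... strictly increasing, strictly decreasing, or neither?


Differences: -3, -3, -3, -3
All differences < 0 → strictly DECREASING

Monotonically decreasing


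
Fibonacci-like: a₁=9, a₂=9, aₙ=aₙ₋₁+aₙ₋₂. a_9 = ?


Computing iteratively: 9, 9, 18, 27, 45, 72, 117, 189, 306
a_9 = 306

a_9 = 306


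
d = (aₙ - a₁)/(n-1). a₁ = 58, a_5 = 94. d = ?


d = (aₙ - a₁)/(n-1)
= (94 - 58)/(5-1)
= 36/4 = 9

d = 9


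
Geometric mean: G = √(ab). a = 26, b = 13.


GM = √(26×13) = √338 = 18.3848

GM = 18.3848


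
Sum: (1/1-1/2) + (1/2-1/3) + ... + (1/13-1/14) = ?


Telescoping: adjacent terms cancel.
= 1/1 - 1/14
= 1 - 1/14 = 13/14

Sum = 13/14


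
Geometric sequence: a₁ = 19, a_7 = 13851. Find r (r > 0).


r^(n-1) = aₙ/a₁
r^6 = 13851/19 = 729
r = 729^(1/6)
= ±3; taking r > 0 gives r = 3

r = 3


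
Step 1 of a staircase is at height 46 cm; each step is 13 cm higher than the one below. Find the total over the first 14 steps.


aₙ = 46 + (14-1)×13 = 215
Sₙ = n(a₁+aₙ)/2 = 14×(46+215)/2
= 14×261/2 = 1827

S_14 = 1827


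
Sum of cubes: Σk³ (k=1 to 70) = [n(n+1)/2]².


n(n+1)/2 = 70×71/2 = 2485
Σk³ = 2485² = 6175225

Σk³ = 6175225


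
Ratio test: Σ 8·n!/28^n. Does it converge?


aₙ = 8·n!/28^n
a_{n+1}/aₙ = (n+1)!/28^(n+1) × 28^n/n!  (constant 8 cancels)
= (n+1)/28
L = lim(n→∞) (n+1)/28 = ∞
L > 1 → series DIVERGES

Diverges (ratio test: L = ∞ > 1)


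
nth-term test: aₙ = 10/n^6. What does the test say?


lim(n→∞) 10/n^6 = 0
lim aₙ = 0 → nth-term test is INCONCLUSIVE
(Need other tests; this is actually a convergent p-series with p=6 > 1)

Inconclusive (lim aₙ = 0; need another test)


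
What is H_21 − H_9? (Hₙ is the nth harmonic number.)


Σₖ₌10^21 1/k = 1/10 + 1/11 + 1/12 + ... + 1/21
= 190049623/232792560
≈ 0.8164

Sum = 190049623/232792560 ≈ 0.8164


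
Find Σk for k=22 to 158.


Σₖ₌22^158 k = Σₖ₌₁^158 k − Σₖ₌₁^21 k
= 158·159/2 − 21·22/2
= 12561 − 231 = 12330

Σk = 12330


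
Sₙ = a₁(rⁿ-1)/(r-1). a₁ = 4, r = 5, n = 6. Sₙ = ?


Sₙ = 4×(5^6 - 1)/(5 - 1)
= 4×(15625 - 1)/4
= 4×15624/4
= 15624

S_6 = 15624


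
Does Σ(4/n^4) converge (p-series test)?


p-series test: Σ c/n^p converges if p > 1, diverges if p ≤ 1 (constant c > 0 doesn't affect convergence).
p = 4
4 > 1 → CONVERGES

Converges (p = 4 > 1)


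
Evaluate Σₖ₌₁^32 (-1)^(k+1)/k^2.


S = 1 - 1/4 + 1/9 - 1/16 + 1/25 - 1/36 + 1/49 - 1/64 ± ...
= 0.822
(Full series converges to +π²/12 ≈ +0.8225)

S_32 = 0.822


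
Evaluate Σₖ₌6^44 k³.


Σₖ₌6^44 k³ = [44·45/2]² − [5·6/2]²
= 980100 − 225 = 979875

Σk³ = 979875


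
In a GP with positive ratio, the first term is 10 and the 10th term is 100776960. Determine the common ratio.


r^(n-1) = aₙ/a₁
r^9 = 100776960/10 = 10077696
r = 10077696^(1/9)
= 6

r = 6


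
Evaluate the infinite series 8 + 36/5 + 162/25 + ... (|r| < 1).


S∞ = a₁/(1-r) = 8/(1 - 9/10)
= 8/(1/10)
= 80

S∞ = 80


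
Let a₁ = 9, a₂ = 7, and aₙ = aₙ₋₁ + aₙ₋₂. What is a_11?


Computing iteratively: 9, 7, 16, 23, 39, 62, 101, 163, 264, 427, 691
a_11 = 691

a_11 = 691


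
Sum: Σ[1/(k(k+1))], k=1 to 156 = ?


1/(k(k+1)) = 1/k - 1/(k+1) (partial fractions)
Telescoping: Σ = 1 - 1/157 = 156/157

Sum = 156/157


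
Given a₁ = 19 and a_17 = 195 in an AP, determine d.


d = (aₙ - a₁)/(n-1)
= (195 - 19)/(17-1)
= 176/16 = 11

d = 11


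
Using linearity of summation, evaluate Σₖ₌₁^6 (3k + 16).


Σ(3k+16) = 3·Σk + 16·n
= 3·21 + 16·6
= 63 + 96 = 159

Σ = 159


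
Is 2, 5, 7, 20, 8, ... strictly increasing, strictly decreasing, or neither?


Differences: 3, 2, 13, -12
Difference at position 1 is +3 (> 0) but position 4 is -12 (< 0) — sequence both rises and falls
→ NOT monotonic

Not monotonic


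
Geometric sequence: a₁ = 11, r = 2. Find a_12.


aₙ = a₁·r^(n-1)
= 11×2^11
= 11×2048
= 22528

a_12 = 22528


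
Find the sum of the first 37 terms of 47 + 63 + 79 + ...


aₙ = 47 + (37-1)×16 = 623
Sₙ = n(a₁+aₙ)/2 = 37×(47+623)/2
= 37×670/2 = 12395

S_37 = 12395


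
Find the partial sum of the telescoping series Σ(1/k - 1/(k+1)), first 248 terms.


Telescoping: adjacent terms cancel.
= 1/1 - 1/249
= 1 - 1/249 = 248/249

Sum = 248/249


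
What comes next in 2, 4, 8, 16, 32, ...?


Pattern: powers of 2: 2ⁿ
Terms: 2, 4, 8, 16, 32
Next term = 64

Next term = 64


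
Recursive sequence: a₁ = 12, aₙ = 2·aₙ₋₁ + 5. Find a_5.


Computing step by step:
a_1 = 12
a_2 = 29
a_3 = 63
a_4 = 131
a_5 = 267


a_5 = 267


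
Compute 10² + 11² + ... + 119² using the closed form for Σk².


Σₖ₌10^119 k² = Σₖ₌₁^119 k² − Σₖ₌₁^9 k²
= 119·120·239/6 − 9·10·19/6
= 568820 − 285 = 568535

Σk² = 568535


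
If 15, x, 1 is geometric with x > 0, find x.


GM = √(15×1) = √15 = 3.873

GM = 3.873


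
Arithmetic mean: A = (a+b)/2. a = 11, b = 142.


AM = (11 + 142)/2 = 153/2 = 76.5

AM = 76.5


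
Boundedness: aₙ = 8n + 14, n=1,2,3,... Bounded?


aₙ = 8n + 14 → as n→∞, aₙ→∞
No finite upper bound exists
The sequence is UNBOUNDED

Unbounded (aₙ → ∞ as n → ∞)


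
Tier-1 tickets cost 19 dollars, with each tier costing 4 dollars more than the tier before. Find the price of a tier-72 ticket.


aₙ = a₁ + (n-1)d
= 19 + (72-1)×4
= 19 + 284
= 303

a_72 = 303


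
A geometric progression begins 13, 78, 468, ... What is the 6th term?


aₙ = a₁·r^(n-1)
= 13×6^5
= 13×7776
= 101088

a_6 = 101088


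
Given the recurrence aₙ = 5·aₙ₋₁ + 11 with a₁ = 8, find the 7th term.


Computing step by step:
a_1 = 8
a_2 = 51
a_3 = 266
a_4 = 1341
a_5 = 6716
a_6 = 33591
a_7 = 167966


a_7 = 167966


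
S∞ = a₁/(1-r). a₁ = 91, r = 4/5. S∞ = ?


S∞ = a₁/(1-r) = 91/(1 - 4/5)
= 91/(1/5)
= 455

S∞ = 455


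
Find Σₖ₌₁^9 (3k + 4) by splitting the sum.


Σ(3k+4) = 3·Σk + 4·n
= 3·45 + 4·9
= 135 + 36 = 171

Σ = 171


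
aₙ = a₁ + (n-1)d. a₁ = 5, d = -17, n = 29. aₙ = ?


aₙ = a₁ + (n-1)d
= 5 + (29-1)×-17
= 5 - 476
= -471

a_29 = -471


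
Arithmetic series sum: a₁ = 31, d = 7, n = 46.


aₙ = 31 + (46-1)×7 = 346
Sₙ = n(a₁+aₙ)/2 = 46×(31+346)/2
= 46×377/2 = 8671

S_46 = 8671


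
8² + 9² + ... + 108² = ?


Σₖ₌8^108 k² = Σₖ₌₁^108 k² − Σₖ₌₁^7 k²
= 108·109·217/6 − 7·8·15/6
= 425754 − 140 = 425614

Σk² = 425614


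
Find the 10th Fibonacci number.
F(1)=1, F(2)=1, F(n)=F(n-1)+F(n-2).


Fibonacci sequence: 1, 1, 2, 3, 5, 8, 13, 21, 34, 55
F(10) = 55

F(10) = 55


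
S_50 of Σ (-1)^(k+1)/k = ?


S = 1 - 1/2 + 1/3 - 1/4 + 1/5 - 1/6 + 1/7 - 1/8 ± ...
= 0.6832
(Full series converges to +ln(2) ≈ +0.6931)

S_50 = 0.6832


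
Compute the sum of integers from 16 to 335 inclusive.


Σₖ₌16^335 k = Σₖ₌₁^335 k − Σₖ₌₁^15 k
= 335·336/2 − 15·16/2
= 56280 − 120 = 56160

Σk = 56160


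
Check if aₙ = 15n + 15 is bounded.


aₙ = 15n + 15 → as n→∞, aₙ→∞
No finite upper bound exists
The sequence is UNBOUNDED

Unbounded (aₙ → ∞ as n → ∞)


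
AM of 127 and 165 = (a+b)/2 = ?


AM = (127 + 165)/2 = 292/2 = 146

AM = 146


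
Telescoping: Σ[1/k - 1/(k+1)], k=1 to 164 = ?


Telescoping: adjacent terms cancel.
= 1/1 - 1/165
= 1 - 1/165 = 164/165

Sum = 164/165


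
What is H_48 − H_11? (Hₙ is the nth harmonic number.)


Σₖ₌12^48 1/k = 1/12 + 1/13 + 1/14 + ... + 1/48
= 637039513112986425173/442720643463713815200
≈ 1.4389

Sum = 637039513112986425173/442720643463713815200 ≈ 1.4389


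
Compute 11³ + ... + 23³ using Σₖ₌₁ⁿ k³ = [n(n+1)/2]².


Σₖ₌11^23 k³ = [23·24/2]² − [10·11/2]²
= 76176 − 3025 = 73151

Σk³ = 73151


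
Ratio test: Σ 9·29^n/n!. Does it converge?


aₙ = 9·29^n/n!
a_{n+1}/aₙ = 29^(n+1)/(n+1)! × n!/29^n  (constant 9 cancels)
= 29/(n+1)
L = lim(n→∞) 29/(n+1) = 0
L < 1 → series CONVERGES

Converges (ratio test: L = 0 < 1)


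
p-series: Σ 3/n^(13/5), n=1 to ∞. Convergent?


p-series test: Σ c/n^p converges if p > 1, diverges if p ≤ 1 (constant c > 0 doesn't affect convergence).
p = 13/5
13/5 > 1 → CONVERGES

Converges (p = 13/5 > 1)


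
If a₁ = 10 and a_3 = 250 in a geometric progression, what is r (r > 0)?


r^(n-1) = aₙ/a₁
r^2 = 250/10 = 25
r = 25^(1/2)
= ±5; taking r > 0 gives r = 5

r = 5


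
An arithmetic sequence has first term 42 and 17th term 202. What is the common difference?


d = (aₙ - a₁)/(n-1)
= (202 - 42)/(17-1)
= 160/16 = 10

d = 10


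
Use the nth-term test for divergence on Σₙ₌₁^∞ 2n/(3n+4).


lim(n→∞) 2n/(3n+4) = 2/3 = 2/3  (divide numerator and denominator by n)
lim aₙ = 2/3 ≠ 0 → series DIVERGES

Diverges (lim aₙ = 2/3 ≠ 0)


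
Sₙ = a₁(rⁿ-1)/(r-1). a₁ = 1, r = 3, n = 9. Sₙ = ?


Sₙ = 1×(3^9 - 1)/(3 - 1)
= 1×(19683 - 1)/2
= 1×19682/2
= 9841

S_9 = 9841


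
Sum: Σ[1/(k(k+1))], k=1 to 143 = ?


1/(k(k+1)) = 1/k - 1/(k+1) (partial fractions)
Telescoping: Σ = 1 - 1/144 = 143/144

Sum = 143/144


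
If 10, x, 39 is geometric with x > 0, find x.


GM = √(10×39) = √390 = 19.7484

GM = 19.7484


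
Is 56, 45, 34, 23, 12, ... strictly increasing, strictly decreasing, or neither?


Differences: -11, -11, -11, -11
All differences < 0 → strictly DECREASING

Monotonically decreasing


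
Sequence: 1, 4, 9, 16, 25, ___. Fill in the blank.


Pattern: perfect squares: n²
Terms: 1, 4, 9, 16, 25
Next term = 36

Next term = 36


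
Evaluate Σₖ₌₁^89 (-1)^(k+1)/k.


S = 1 - 1/2 + 1/3 - 1/4 + 1/5 - 1/6 + 1/7 - 1/8 ± ...
= 0.6987
(Full series converges to +ln(2) ≈ +0.6931)

S_89 = 0.6987


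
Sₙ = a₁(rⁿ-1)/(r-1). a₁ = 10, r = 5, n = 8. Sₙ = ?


Sₙ = 10×(5^8 - 1)/(5 - 1)
= 10×(390625 - 1)/4
= 10×390624/4
= 976560

S_8 = 976560


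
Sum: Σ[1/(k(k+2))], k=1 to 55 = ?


1/(k(k+2)) = (1/2)·(1/k - 1/(k+2)) (partial fractions)
Telescoping: Σ = (1/2)·(1 + 1/2 - 1/56 - 1/57) = 4675/6384

Sum = 4675/6384


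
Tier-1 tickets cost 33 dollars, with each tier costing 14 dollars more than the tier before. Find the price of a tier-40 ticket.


aₙ = a₁ + (n-1)d
= 33 + (40-1)×14
= 33 + 546
= 579

a_40 = 579


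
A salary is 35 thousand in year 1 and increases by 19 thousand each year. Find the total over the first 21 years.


aₙ = 35 + (21-1)×19 = 415
Sₙ = n(a₁+aₙ)/2 = 21×(35+415)/2
= 21×450/2 = 4725

S_21 = 4725


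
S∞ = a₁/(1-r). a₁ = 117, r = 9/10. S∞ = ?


S∞ = a₁/(1-r) = 117/(1 - 9/10)
= 117/(1/10)
= 1170

S∞ = 1170


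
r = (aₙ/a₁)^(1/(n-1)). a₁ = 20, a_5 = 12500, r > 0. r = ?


r^(n-1) = aₙ/a₁
r^4 = 12500/20 = 625
r = 625^(1/4)
= ±5; taking r > 0 gives r = 5

r = 5


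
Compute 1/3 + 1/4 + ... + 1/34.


Σₖ₌3^34 1/k = 1/3 + 1/4 + 1/5 + ... + 1/34
= 34370802258349/13127595717600
≈ 2.6182

Sum = 34370802258349/13127595717600 ≈ 2.6182


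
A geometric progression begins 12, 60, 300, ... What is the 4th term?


aₙ = a₁·r^(n-1)
= 12×5^3
= 12×125
= 1500

a_4 = 1500


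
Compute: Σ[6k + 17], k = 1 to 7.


Σ(6k+17) = 6·Σk + 17·n
= 6·28 + 17·7
= 168 + 119 = 287

Σ = 287


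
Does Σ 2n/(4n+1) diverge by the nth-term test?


lim(n→∞) 2n/(4n+1) = 2/4 = 1/2  (divide numerator and denominator by n)
lim aₙ = 1/2 ≠ 0 → series DIVERGES

Diverges (lim aₙ = 1/2 ≠ 0)


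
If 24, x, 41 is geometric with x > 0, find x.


GM = √(24×41) = √984 = 31.3688

GM = 31.3688


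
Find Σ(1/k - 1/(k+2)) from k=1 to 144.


Telescoping with gap 2: two head and two tail terms survive.
= (1 + 1/2) - (1/145 + 1/146)
= 3/2 - 1/145 - 1/146 = 15732/10585

Sum = 15732/10585


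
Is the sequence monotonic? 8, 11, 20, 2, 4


Differences: 3, 9, -18, 2
Difference at position 1 is +3 (> 0) but position 3 is -18 (< 0) — sequence both rises and falls
→ NOT monotonic

Not monotonic


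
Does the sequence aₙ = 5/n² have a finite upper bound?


a₁ = 5, a₂ = 5/4, a₃ = 5/9, ...
0 < aₙ ≤ 5 for all n ≥ 1
The sequence IS bounded

Bounded (0 < aₙ ≤ 5)


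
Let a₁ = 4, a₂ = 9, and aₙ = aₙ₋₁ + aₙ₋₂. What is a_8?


Computing iteratively: 4, 9, 13, 22, 35, 57, 92, 149
a_8 = 149

a_8 = 149


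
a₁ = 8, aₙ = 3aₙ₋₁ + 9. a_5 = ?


Computing step by step:
a_1 = 8
a_2 = 33
a_3 = 108
a_4 = 333
a_5 = 1008


a_5 = 1008


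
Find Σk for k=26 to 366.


Σₖ₌26^366 k = Σₖ₌₁^366 k − Σₖ₌₁^25 k
= 366·367/2 − 25·26/2
= 67161 − 325 = 66836

Σk = 66836


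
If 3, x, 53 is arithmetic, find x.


AM = (3 + 53)/2 = 56/2 = 28

AM = 28


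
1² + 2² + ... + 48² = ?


n = 48
n(n+1)(2n+1)/6 = 48×49×97/6
= 228144/6 = 38024

Σk² = 38024


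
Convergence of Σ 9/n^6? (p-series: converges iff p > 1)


p-series test: Σ c/n^p converges if p > 1, diverges if p ≤ 1 (constant c > 0 doesn't affect convergence).
p = 6
6 > 1 → CONVERGES

Converges (p = 6 > 1)


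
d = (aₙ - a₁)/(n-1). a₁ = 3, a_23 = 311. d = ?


d = (aₙ - a₁)/(n-1)
= (311 - 3)/(23-1)
= 308/22 = 14

d = 14


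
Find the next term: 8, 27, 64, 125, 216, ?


Pattern: perfect cubes: n³
Terms: 8, 27, 64, 125, 216
Next term = 343

Next term = 343


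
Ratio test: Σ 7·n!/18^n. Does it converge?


aₙ = 7·n!/18^n
a_{n+1}/aₙ = (n+1)!/18^(n+1) × 18^n/n!  (constant 7 cancels)
= (n+1)/18
L = lim(n→∞) (n+1)/18 = ∞
L > 1 → series DIVERGES

Diverges (ratio test: L = ∞ > 1)


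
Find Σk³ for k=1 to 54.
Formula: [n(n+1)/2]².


n(n+1)/2 = 54×55/2 = 1485
Σk³ = 1485² = 2205225

Σk³ = 2205225


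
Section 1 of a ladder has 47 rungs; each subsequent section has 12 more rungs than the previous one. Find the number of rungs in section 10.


aₙ = a₁ + (n-1)d
= 47 + (10-1)×12
= 47 + 108
= 155

a_10 = 155


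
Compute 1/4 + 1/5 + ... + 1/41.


Σₖ₌4^41 1/k = 1/4 + 1/5 + 1/6 + ... + 1/41
= 49181003047232333/19914562703599200
≈ 2.4696

Sum = 49181003047232333/19914562703599200 ≈ 2.4696


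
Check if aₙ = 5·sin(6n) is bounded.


For all n, -1 ≤ sin(6n) ≤ 1, so -5 ≤ 5·sin(6n) ≤ 5
Lower bound: -5, Upper bound: 5
The sequence IS bounded

Bounded (-5 ≤ aₙ ≤ 5)


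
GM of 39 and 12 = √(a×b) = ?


GM = √(39×12) = √468 = 21.6333

GM = 21.6333


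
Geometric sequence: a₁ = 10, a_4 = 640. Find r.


r^(n-1) = aₙ/a₁
r^3 = 640/10 = 64
r = 64^(1/3)
= 4

r = 4


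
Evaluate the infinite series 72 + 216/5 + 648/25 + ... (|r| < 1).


S∞ = a₁/(1-r) = 72/(1 - 3/5)
= 72/(2/5)
= 180

S∞ = 180


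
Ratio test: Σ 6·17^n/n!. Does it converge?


aₙ = 6·17^n/n!
a_{n+1}/aₙ = 17^(n+1)/(n+1)! × n!/17^n  (constant 6 cancels)
= 17/(n+1)
L = lim(n→∞) 17/(n+1) = 0
L < 1 → series CONVERGES

Converges (ratio test: L = 0 < 1)


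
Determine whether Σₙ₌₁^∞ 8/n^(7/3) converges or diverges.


p-series test: Σ c/n^p converges if p > 1, diverges if p ≤ 1 (constant c > 0 doesn't affect convergence).
p = 7/3
7/3 > 1 → CONVERGES

Converges (p = 7/3 > 1)


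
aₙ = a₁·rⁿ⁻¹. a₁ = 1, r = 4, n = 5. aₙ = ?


aₙ = a₁·r^(n-1)
= 1×4^4
= 1×256
= 256

a_5 = 256


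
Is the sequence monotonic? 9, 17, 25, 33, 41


Differences: 8, 8, 8, 8
All differences > 0 → strictly INCREASING

Monotonically increasing


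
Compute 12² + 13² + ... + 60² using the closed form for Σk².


Σₖ₌12^60 k² = Σₖ₌₁^60 k² − Σₖ₌₁^11 k²
= 60·61·121/6 − 11·12·23/6
= 73810 − 506 = 73304

Σk² = 73304


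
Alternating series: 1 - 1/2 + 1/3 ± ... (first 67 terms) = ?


S = 1 - 1/2 + 1/3 - 1/4 + 1/5 - 1/6 + 1/7 - 1/8 ± ...
= 0.7006
(Full series converges to +ln(2) ≈ +0.6931)

S_67 = 0.7006


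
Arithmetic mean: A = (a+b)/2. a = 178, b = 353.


AM = (178 + 353)/2 = 531/2 = 265.5

AM = 265.5


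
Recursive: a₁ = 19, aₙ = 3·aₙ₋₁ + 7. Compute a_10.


Computing step by step:
a_1 = 19
a_2 = 64
a_3 = 199
a_4 = 604
a_5 = 1819
a_6 = 5464
a_7 = 16399
a_8 = 49204
a_9 = 147619
a_10 = 442864


a_10 = 442864


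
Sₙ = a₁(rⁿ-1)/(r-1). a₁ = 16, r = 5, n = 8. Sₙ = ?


Sₙ = 16×(5^8 - 1)/(5 - 1)
= 16×(390625 - 1)/4
= 16×390624/4
= 1562496

S_8 = 1562496


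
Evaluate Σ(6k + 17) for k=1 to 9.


Σ(6k+17) = 6·Σk + 17·n
= 6·45 + 17·9
= 270 + 153 = 423

Σ = 423


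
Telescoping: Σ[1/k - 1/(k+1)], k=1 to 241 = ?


Telescoping: adjacent terms cancel.
= 1/1 - 1/242
= 1 - 1/242 = 241/242

Sum = 241/242


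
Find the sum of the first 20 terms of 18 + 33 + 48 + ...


aₙ = 18 + (20-1)×15 = 303
Sₙ = n(a₁+aₙ)/2 = 20×(18+303)/2
= 20×321/2 = 3210

S_20 = 3210


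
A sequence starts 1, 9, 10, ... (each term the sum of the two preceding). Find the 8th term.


Computing iteratively: 1, 9, 10, 19, 29, 48, 77, 125
a_8 = 125

a_8 = 125


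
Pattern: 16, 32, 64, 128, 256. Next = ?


Pattern: powers of 2: 2ⁿ
Terms: 16, 32, 64, 128, 256
Next term = 512

Next term = 512


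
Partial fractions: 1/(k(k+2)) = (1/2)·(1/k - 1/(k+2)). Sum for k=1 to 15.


1/(k(k+2)) = (1/2)·(1/k - 1/(k+2)) (partial fractions)
Telescoping: Σ = (1/2)·(1 + 1/2 - 1/16 - 1/17) = 375/544

Sum = 375/544


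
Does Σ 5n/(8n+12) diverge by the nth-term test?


lim(n→∞) 5n/(8n+12) = 5/8 = 5/8  (divide numerator and denominator by n)
lim aₙ = 5/8 ≠ 0 → series DIVERGES

Diverges (lim aₙ = 5/8 ≠ 0)


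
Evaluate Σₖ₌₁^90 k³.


n(n+1)/2 = 90×91/2 = 4095
Σk³ = 4095² = 16769025

Σk³ = 16769025


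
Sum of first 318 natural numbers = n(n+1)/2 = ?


n(n+1)/2 = 318×319/2 = 101442/2 = 50721

Σk = 50721


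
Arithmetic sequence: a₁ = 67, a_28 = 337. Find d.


d = (aₙ - a₁)/(n-1)
= (337 - 67)/(28-1)
= 270/27 = 10

d = 10


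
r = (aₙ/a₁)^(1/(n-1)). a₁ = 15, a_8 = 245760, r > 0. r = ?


r^(n-1) = aₙ/a₁
r^7 = 245760/15 = 16384
r = 16384^(1/7)
= 4

r = 4


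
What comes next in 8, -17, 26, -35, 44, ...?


Pattern: alternating sign, magnitude arithmetic (d=9)
Terms: 8, -17, 26, -35, 44
Next term = -53

Next term = -53


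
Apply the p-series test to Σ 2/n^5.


p-series test: Σ c/n^p converges if p > 1, diverges if p ≤ 1 (constant c > 0 doesn't affect convergence).
p = 5
5 > 1 → CONVERGES

Converges (p = 5 > 1)


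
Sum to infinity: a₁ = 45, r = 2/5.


S∞ = a₁/(1-r) = 45/(1 - 2/5)
= 45/(3/5)
= 75

S∞ = 75


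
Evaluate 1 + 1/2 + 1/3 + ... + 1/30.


H_30 = 1/1 + 1/2 + 1/3 + ... + 1/30
= 9304682830147/2329089562800
≈ 3.995

H_30 = 9304682830147/2329089562800 ≈ 3.995


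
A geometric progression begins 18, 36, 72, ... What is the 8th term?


aₙ = a₁·r^(n-1)
= 18×2^7
= 18×128
= 2304

a_8 = 2304


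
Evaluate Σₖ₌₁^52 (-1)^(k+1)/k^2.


S = 1 - 1/4 + 1/9 - 1/16 + 1/25 - 1/36 + 1/49 - 1/64 ± ...
= 0.8223
(Full series converges to +π²/12 ≈ +0.8225)

S_52 = 0.8223


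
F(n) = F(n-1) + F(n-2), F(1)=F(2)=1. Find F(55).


Fibonacci sequence: 1, 1, 2, 3, 5, 8, 13, 21, 34, 55, 89, ...
F(55) = 139583862445

F(55) = 139583862445


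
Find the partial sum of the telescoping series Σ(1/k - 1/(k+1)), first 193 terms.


Telescoping: adjacent terms cancel.
= 1/1 - 1/194
= 1 - 1/194 = 193/194

Sum = 193/194


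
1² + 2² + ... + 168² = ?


n = 168
n(n+1)(2n+1)/6 = 168×169×337/6
= 9568104/6 = 1594684

Σk² = 1594684


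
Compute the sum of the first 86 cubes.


n(n+1)/2 = 86×87/2 = 3741
Σk³ = 3741² = 13995081

Σk³ = 13995081


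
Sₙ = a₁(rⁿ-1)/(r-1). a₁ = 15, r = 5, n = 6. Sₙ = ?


Sₙ = 15×(5^6 - 1)/(5 - 1)
= 15×(15625 - 1)/4
= 15×15624/4
= 58590

S_6 = 58590


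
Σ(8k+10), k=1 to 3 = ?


Σ(8k+10) = 8·Σk + 10·n
= 8·6 + 10·3
= 48 + 30 = 78

Σ = 78


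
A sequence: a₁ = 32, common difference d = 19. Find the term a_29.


aₙ = a₁ + (n-1)d
= 32 + (29-1)×19
= 32 + 532
= 564

a_29 = 564


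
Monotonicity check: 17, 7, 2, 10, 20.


Differences: -10, -5, 8, 10
Difference at position 3 is +8 (> 0) but position 1 is -10 (< 0) — sequence both rises and falls
→ NOT monotonic

Not monotonic


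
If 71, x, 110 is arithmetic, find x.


AM = (71 + 110)/2 = 181/2 = 90.5

AM = 90.5


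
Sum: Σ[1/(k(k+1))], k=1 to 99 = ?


1/(k(k+1)) = 1/k - 1/(k+1) (partial fractions)
Telescoping: Σ = 1 - 1/100 = 99/100

Sum = 99/100


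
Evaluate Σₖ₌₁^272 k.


n(n+1)/2 = 272×273/2 = 74256/2 = 37128

Σk = 37128


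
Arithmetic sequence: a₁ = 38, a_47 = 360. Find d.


d = (aₙ - a₁)/(n-1)
= (360 - 38)/(47-1)
= 322/46 = 7

d = 7


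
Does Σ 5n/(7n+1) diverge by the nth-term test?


lim(n→∞) 5n/(7n+1) = 5/7 = 5/7  (divide numerator and denominator by n)
lim aₙ = 5/7 ≠ 0 → series DIVERGES

Diverges (lim aₙ = 5/7 ≠ 0)


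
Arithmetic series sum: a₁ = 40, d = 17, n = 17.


aₙ = 40 + (17-1)×17 = 312
Sₙ = n(a₁+aₙ)/2 = 17×(40+312)/2
= 17×352/2 = 2992

S_17 = 2992


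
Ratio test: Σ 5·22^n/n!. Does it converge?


aₙ = 5·22^n/n!
a_{n+1}/aₙ = 22^(n+1)/(n+1)! × n!/22^n  (constant 5 cancels)
= 22/(n+1)
L = lim(n→∞) 22/(n+1) = 0
L < 1 → series CONVERGES

Converges (ratio test: L = 0 < 1)


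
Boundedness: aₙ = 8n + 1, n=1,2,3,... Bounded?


aₙ = 8n + 1 → as n→∞, aₙ→∞
No finite upper bound exists
The sequence is UNBOUNDED

Unbounded (aₙ → ∞ as n → ∞)


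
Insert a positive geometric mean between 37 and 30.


GM = √(37×30) = √1110 = 33.3167

GM = 33.3167


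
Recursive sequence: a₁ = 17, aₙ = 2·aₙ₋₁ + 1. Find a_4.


Computing step by step:
a_1 = 17
a_2 = 35
a_3 = 71
a_4 = 143


a_4 = 143


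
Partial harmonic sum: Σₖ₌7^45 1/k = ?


Σₖ₌7^45 1/k = 1/7 + 1/8 + 1/9 + ... + 1/45
= 2617230034104616867/1345655451257488800
≈ 1.9449

Sum = 2617230034104616867/1345655451257488800 ≈ 1.9449


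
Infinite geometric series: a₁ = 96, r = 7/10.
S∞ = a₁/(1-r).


S∞ = a₁/(1-r) = 96/(1 - 7/10)
= 96/(3/10)
= 320

S∞ = 320


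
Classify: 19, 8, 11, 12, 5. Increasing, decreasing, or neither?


Differences: -11, 3, 1, -7
Difference at position 2 is +3 (> 0) but position 1 is -11 (< 0) — sequence both rises and falls
→ NOT monotonic

Not monotonic


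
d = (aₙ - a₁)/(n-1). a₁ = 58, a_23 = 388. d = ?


d = (aₙ - a₁)/(n-1)
= (388 - 58)/(23-1)
= 330/22 = 15

d = 15


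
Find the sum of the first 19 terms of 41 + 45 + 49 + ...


aₙ = 41 + (19-1)×4 = 113
Sₙ = n(a₁+aₙ)/2 = 19×(41+113)/2
= 19×154/2 = 1463

S_19 = 1463


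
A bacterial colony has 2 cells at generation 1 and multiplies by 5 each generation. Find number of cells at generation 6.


aₙ = a₁·r^(n-1)
= 2×5^5
= 2×3125
= 6250

a_6 = 6250


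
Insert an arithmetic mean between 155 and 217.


AM = (155 + 217)/2 = 372/2 = 186

AM = 186


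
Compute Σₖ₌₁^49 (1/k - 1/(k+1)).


Telescoping: adjacent terms cancel.
= 1/1 - 1/50
= 1 - 1/50 = 49/50

Sum = 49/50


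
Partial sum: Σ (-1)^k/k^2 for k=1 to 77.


S = -1 + 1/4 - 1/9 + 1/16 - 1/25 + 1/36 - 1/49 + 1/64 ± ...
= -0.8226
(Full series converges to -π²/12 ≈ -0.8225)

S_77 = -0.8226


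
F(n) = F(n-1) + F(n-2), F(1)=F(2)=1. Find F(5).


Fibonacci sequence: 1, 1, 2, 3, 5
F(5) = 5

F(5) = 5


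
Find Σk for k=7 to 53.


Σₖ₌7^53 k = Σₖ₌₁^53 k − Σₖ₌₁^6 k
= 53·54/2 − 6·7/2
= 1431 − 21 = 1410

Σk = 1410


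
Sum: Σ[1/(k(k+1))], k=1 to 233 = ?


1/(k(k+1)) = 1/k - 1/(k+1) (partial fractions)
Telescoping: Σ = 1 - 1/234 = 233/234

Sum = 233/234


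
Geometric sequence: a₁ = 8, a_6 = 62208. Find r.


r^(n-1) = aₙ/a₁
r^5 = 62208/8 = 7776
r = 7776^(1/5)
= 6

r = 6


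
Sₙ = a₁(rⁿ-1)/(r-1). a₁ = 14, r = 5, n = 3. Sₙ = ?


Sₙ = 14×(5^3 - 1)/(5 - 1)
= 14×(125 - 1)/4
= 14×124/4
= 434

S_3 = 434


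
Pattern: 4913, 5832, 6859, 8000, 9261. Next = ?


Pattern: perfect cubes: n³
Terms: 4913, 5832, 6859, 8000, 9261
Next term = 10648

Next term = 10648


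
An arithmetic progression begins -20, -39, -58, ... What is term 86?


aₙ = a₁ + (n-1)d
= -20 + (86-1)×-19
= -20 - 1615
= -1635

a_86 = -1635


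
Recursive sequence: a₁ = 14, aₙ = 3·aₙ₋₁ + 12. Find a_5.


Computing step by step:
a_1 = 14
a_2 = 54
a_3 = 174
a_4 = 534
a_5 = 1614


a_5 = 1614


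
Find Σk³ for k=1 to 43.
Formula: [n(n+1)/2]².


n(n+1)/2 = 43×44/2 = 946
Σk³ = 946² = 894916

Σk³ = 894916


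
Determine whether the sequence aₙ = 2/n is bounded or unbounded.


a₁ = 2, a₂ = 2/2, a₃ = 2/3, ...
0 < aₙ ≤ 2 for all n ≥ 1
Lower bound: 0, Upper bound: 2
The sequence IS bounded

Bounded (0 < aₙ ≤ 2)


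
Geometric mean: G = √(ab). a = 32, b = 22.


GM = √(32×22) = √704 = 26.533

GM = 26.533


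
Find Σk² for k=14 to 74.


Σₖ₌14^74 k² = Σₖ₌₁^74 k² − Σₖ₌₁^13 k²
= 74·75·149/6 − 13·14·27/6
= 137825 − 819 = 137006

Σk² = 137006


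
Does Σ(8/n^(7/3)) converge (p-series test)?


p-series test: Σ c/n^p converges if p > 1, diverges if p ≤ 1 (constant c > 0 doesn't affect convergence).
p = 7/3
7/3 > 1 → CONVERGES

Converges (p = 7/3 > 1)


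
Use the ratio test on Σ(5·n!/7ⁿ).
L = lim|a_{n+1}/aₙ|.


aₙ = 5·n!/7^n
a_{n+1}/aₙ = (n+1)!/7^(n+1) × 7^n/n!  (constant 5 cancels)
= (n+1)/7
L = lim(n→∞) (n+1)/7 = ∞
L > 1 → series DIVERGES

Diverges (ratio test: L = ∞ > 1)


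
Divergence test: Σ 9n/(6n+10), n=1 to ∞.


lim(n→∞) 9n/(6n+10) = 9/6 = 3/2  (divide numerator and denominator by n)
lim aₙ = 3/2 ≠ 0 → series DIVERGES

Diverges (lim aₙ = 3/2 ≠ 0)


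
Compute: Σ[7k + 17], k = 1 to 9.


Σ(7k+17) = 7·Σk + 17·n
= 7·45 + 17·9
= 315 + 153 = 468

Σ = 468


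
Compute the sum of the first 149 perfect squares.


n = 149
n(n+1)(2n+1)/6 = 149×150×299/6
= 6682650/6 = 1113775

Σk² = 1113775


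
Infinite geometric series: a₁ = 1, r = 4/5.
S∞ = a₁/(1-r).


S∞ = a₁/(1-r) = 1/(1 - 4/5)
= 1/(1/5)
= 5

S∞ = 5


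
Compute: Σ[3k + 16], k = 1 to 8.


Σ(3k+16) = 3·Σk + 16·n
= 3·36 + 16·8
= 108 + 128 = 236

Σ = 236


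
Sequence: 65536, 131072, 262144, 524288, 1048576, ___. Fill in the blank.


Pattern: powers of 2: 2ⁿ
Terms: 65536, 131072, 262144, 524288, 1048576
Next term = 2097152

Next term = 2097152


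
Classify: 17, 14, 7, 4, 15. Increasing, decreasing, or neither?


Differences: -3, -7, -3, 11
Difference at position 4 is +11 (> 0) but position 1 is -3 (< 0) — sequence both rises and falls
→ NOT monotonic

Not monotonic


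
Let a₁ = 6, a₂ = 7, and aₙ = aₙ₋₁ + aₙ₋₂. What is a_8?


Computing iteratively: 6, 7, 13, 20, 33, 53, 86, 139
a_8 = 139

a_8 = 139


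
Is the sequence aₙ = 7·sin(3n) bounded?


For all n, -1 ≤ sin(3n) ≤ 1, so -7 ≤ 7·sin(3n) ≤ 7
Lower bound: -7, Upper bound: 7
The sequence IS bounded

Bounded (-7 ≤ aₙ ≤ 7)


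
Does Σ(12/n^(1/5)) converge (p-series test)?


p-series test: Σ c/n^p converges if p > 1, diverges if p ≤ 1 (constant c > 0 doesn't affect convergence).
p = 1/5
1/5 ≤ 1 → DIVERGES

Diverges (p = 1/5 ≤ 1)


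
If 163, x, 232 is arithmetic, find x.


AM = (163 + 232)/2 = 395/2 = 197.5

AM = 197.5


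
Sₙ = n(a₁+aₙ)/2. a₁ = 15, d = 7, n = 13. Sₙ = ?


aₙ = 15 + (13-1)×7 = 99
Sₙ = n(a₁+aₙ)/2 = 13×(15+99)/2
= 13×114/2 = 741

S_13 = 741


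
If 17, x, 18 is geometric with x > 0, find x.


GM = √(17×18) = √306 = 17.4929

GM = 17.4929
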